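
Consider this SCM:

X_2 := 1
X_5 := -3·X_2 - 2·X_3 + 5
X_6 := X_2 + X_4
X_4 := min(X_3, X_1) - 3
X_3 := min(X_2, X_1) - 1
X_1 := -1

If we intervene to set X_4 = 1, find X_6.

2

Under do(X_4=1), the mechanism X_4 := min(X_3, X_1) - 3 is discarded; X_4 is fixed at 1.
X_6 = X_2 + X_4  [with X_2=1, X_4=1]  = 2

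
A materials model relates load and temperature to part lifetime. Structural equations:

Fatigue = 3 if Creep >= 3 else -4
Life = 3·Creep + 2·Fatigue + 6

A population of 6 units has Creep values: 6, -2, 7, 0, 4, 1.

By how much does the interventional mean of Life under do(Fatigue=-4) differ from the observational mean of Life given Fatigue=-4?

9

do(Fatigue=-4) breaks Fatigue's dependence on Creep. With Fatigue=-4 fixed, Life across the units is 16, -8, 19, -2, 10, 1, mean 6.
Conditioning on Fatigue=-4 selects the 3 unit(s) with Creep ∈ {-2, 0, 1}. Their Life values: -8, -2, 1. Mean = -3.
Difference = 6 − (-3) = 9.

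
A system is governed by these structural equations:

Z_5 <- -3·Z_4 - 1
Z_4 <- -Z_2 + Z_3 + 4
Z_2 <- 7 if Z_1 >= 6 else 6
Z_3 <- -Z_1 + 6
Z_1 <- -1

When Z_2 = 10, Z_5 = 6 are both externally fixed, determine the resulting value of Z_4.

1

The joint intervention fixes Z_2 = 10, Z_5 = 6, removing each variable's own equation.
Z_3 = -Z_1 + 6  [with Z_1=-1]  = 7
Z_4 = -Z_2 + Z_3 + 4  [with Z_2=10, Z_3=7]  = 1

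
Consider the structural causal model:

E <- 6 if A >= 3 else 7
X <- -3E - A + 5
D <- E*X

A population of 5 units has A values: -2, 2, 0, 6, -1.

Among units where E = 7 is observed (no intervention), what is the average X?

Observing E=7 restricts to units where E's equation naturally yields 7: A ∈ {-2, 2, 0, -1}. In that subpopulation X = -14, -18, -16, -15, mean -15.75.

-15.75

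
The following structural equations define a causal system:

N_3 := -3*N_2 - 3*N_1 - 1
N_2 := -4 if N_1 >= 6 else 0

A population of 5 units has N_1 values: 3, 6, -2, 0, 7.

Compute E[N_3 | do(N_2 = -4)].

2.6

Every unit gets N_2=-4 under the intervention. N_3 values become 2, -7, 17, 11, -10; E[N_3|do(N_2=-4)] = 2.6.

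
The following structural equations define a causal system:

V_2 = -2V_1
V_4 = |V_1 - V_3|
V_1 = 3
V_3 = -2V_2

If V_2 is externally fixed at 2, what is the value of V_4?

7

Under do(V_2=2), the mechanism V_2 = -2V_1 is discarded; V_2 is fixed at 2.
V_3 = -2V_2  [with V_2=2]  = -4
V_4 = |V_1 - V_3|  [with V_1=3, V_3=-4]  = 7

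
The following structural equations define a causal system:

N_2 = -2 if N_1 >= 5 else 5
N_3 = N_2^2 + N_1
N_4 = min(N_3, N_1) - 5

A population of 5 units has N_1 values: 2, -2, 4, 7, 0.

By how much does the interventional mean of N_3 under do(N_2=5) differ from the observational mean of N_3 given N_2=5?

1.2

Under do(N_2=5), N_2's equation is replaced by N_2=5 for every unit. Per-unit N_3: 27, 23, 29, 32, 25. Mean = 27.2.
E[N_3|N_2=5] averages over only the 4 units with N_2=5 (N_1 = 2, -2, 4, 0): N_3 = 27, 23, 29, 25, mean 26.
Difference = 27.2 − 26 = 1.2.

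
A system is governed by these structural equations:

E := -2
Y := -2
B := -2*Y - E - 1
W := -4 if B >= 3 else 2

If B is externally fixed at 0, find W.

The intervention breaks the incoming arrows to B: B := -2*Y - E - 1 no longer applies, and B = 0.
W = -4 if B >= 3 else 2  [with B=0]  = 2

2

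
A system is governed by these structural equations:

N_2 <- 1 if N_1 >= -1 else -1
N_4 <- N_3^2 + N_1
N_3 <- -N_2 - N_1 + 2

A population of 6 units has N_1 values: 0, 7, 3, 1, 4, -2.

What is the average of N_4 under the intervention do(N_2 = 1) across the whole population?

The intervention sets N_2=1 in all 6 units regardless of N_1. Recomputing N_4 per unit gives 1, 43, 7, 1, 13, 7; average 12.

12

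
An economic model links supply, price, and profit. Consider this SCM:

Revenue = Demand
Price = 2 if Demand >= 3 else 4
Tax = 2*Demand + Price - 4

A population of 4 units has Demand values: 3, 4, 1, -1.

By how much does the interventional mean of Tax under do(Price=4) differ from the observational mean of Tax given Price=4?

3.5

Every unit gets Price=4 under the intervention. Tax values become 6, 8, 2, -2; E[Tax|do(Price=4)] = 3.5.
E[Tax|Price=4] averages over only the 2 units with Price=4 (Demand = 1, -1): Tax = 2, -2, mean 0.
Difference = 3.5 − 0 = 3.5.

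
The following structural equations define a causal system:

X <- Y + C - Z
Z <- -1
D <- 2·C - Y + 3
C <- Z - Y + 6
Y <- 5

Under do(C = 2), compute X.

The intervention breaks the incoming arrows to C: C <- Z - Y + 6 no longer applies, and C = 2.
X = Y + C - Z  [with Y=5, C=2, Z=-1]  = 8

8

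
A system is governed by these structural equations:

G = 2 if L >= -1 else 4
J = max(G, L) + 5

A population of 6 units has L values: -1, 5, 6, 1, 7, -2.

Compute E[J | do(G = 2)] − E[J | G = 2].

Under do(G=2), G's equation is replaced by G=2 for every unit. Per-unit J: 7, 10, 11, 7, 12, 7. Mean = 9.
Observing G=2 restricts to units where G's equation naturally yields 2: L ∈ {-1, 5, 6, 1, 7}. In that subpopulation J = 7, 10, 11, 7, 12, mean 9.4.
Difference = 9 − 9.4 = -0.4.

-0.4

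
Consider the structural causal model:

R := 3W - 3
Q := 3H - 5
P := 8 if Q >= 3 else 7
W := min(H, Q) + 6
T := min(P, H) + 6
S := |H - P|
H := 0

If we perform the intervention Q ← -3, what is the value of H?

0

Under do(Q=-3), the mechanism Q := 3H - 5 is discarded; Q is fixed at -3.
H is not downstream of the intervention, so its value is determined by the original equations.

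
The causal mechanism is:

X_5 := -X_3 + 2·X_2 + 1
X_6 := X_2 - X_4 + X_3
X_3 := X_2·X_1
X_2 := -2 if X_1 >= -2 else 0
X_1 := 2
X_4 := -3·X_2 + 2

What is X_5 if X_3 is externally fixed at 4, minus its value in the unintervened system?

-8

do(X_3=4) replaces the equation X_3 := X_2·X_1 with the constant X_3 = 4.
X_2 = -2 if X_1 >= -2 else 0  [with X_1=2]  = -2
X_5 = -X_3 + 2·X_2 + 1  [with X_3=4, X_2=-2]  = -7
Without intervention: X_2 = -2 if X_1 >= -2 else 0  [with X_1=2]  = -2; X_3 = X_2·X_1  [with X_2=-2, X_1=2]  = -4; X_5 = -X_3 + 2·X_2 + 1  [with X_3=-4, X_2=-2]  = 1.
Change = -7 − 1 = -8.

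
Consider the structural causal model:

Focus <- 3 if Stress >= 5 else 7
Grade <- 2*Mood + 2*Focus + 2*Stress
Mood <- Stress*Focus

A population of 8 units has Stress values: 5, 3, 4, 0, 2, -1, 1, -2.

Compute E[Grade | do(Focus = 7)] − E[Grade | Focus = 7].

do(Focus=7) breaks Focus's dependence on Stress. With Focus=7 fixed, Grade across the units is 94, 62, 78, 14, 46, -2, 30, -18, mean 38.
Observing Focus=7 restricts to units where Focus's equation naturally yields 7: Stress ∈ {3, 4, 0, 2, -1, 1, -2}. In that subpopulation Grade = 62, 78, 14, 46, -2, 30, -18, mean 30.
Difference = 38 − 30 = 8.

8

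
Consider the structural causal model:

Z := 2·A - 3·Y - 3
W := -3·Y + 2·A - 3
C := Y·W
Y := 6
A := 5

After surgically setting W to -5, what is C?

-30

do(W=-5) replaces the equation W := -3·Y + 2·A - 3 with the constant W = -5.
C = Y·W  [with Y=6, W=-5]  = -30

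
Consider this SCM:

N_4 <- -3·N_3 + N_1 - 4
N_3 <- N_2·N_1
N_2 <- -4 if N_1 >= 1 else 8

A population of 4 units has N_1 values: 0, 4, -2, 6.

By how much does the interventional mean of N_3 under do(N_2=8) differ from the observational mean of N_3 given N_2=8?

24

The intervention sets N_2=8 in all 4 units regardless of N_1. Recomputing N_3 per unit gives 0, 32, -16, 48; average 16.
Observing N_2=8 restricts to units where N_2's equation naturally yields 8: N_1 ∈ {0, -2}. In that subpopulation N_3 = 0, -16, mean -8.
Difference = 16 − (-8) = 24.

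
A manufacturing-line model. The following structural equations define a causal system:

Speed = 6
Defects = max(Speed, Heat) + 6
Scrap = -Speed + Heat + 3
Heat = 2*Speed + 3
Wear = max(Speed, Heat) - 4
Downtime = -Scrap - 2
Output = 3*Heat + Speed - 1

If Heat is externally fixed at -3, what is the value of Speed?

Under do(Heat=-3), the mechanism Heat = 2*Speed + 3 is discarded; Heat is fixed at -3.
Speed is not downstream of the intervention, so its value is determined by the original equations.

6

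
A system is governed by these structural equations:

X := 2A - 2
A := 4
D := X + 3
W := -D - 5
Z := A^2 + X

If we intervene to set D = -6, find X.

6

Under do(D=-6), the mechanism D := X + 3 is discarded; D is fixed at -6.
Since X is not a descendant of the intervened variable, it is unaffected.
X = 2A - 2  [with A=4]  = 6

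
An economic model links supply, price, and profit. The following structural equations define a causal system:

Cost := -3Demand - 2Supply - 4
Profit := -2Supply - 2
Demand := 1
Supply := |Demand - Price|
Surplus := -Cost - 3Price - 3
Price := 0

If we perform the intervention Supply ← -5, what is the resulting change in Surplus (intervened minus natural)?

The intervention breaks the incoming arrows to Supply: Supply := |Demand - Price| no longer applies, and Supply = -5.
Cost = -3Demand - 2Supply - 4  [with Demand=1, Supply=-5]  = 3
Surplus = -Cost - 3Price - 3  [with Cost=3, Price=0]  = -6
Without intervention: Supply = |Demand - Price|  [with Demand=1, Price=0]  = 1; Cost = -3Demand - 2Supply - 4  [with Demand=1, Supply=1]  = -9; Surplus = -Cost - 3Price - 3  [with Cost=-9, Price=0]  = 6.
Change = -6 − 6 = -12.

-12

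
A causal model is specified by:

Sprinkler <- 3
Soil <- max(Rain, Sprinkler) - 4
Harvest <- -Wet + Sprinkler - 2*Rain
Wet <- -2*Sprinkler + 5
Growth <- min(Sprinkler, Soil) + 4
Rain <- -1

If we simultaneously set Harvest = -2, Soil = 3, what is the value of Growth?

Under do(Harvest = -2, Soil = 3), each intervened variable's structural equation is replaced by its fixed value.
Growth = min(Sprinkler, Soil) + 4  [with Sprinkler=3, Soil=3]  = 7

7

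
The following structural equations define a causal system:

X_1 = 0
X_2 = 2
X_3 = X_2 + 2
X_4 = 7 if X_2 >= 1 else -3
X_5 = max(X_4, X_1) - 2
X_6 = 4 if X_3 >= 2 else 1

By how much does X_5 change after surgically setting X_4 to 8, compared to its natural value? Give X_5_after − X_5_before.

1

Intervening sets X_4 = 8 and removes its equation (X_4 = 7 if X_2 >= 1 else -3).
X_5 = max(X_4, X_1) - 2  [with X_4=8, X_1=0]  = 6
Without intervention: X_4 = 7 if X_2 >= 1 else -3  [with X_2=2]  = 7; X_5 = max(X_4, X_1) - 2  [with X_4=7, X_1=0]  = 5.
Change = 6 − 5 = 1.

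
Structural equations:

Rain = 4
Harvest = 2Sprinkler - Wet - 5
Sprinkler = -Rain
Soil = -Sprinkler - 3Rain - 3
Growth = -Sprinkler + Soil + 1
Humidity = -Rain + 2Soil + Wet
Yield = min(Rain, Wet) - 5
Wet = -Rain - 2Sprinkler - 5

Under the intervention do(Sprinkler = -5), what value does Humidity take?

Under do(Sprinkler=-5), the mechanism Sprinkler = -Rain is discarded; Sprinkler is fixed at -5.
Soil = -Sprinkler - 3Rain - 3  [with Sprinkler=-5, Rain=4]  = -10
Wet = -Rain - 2Sprinkler - 5  [with Rain=4, Sprinkler=-5]  = 1
Humidity = -Rain + 2Soil + Wet  [with Rain=4, Soil=-10, Wet=1]  = -23

-23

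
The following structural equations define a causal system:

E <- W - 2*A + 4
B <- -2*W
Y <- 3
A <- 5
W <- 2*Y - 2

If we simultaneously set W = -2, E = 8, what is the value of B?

Setting W = -2, E = 8 by intervention discards those variables' equations.
B = -2*W  [with W=-2]  = 4

4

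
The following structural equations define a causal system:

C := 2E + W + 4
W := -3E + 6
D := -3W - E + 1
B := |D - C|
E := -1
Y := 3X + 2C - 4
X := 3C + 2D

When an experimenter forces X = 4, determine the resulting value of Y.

30

Under do(X=4), the mechanism X := 3C + 2D is discarded; X is fixed at 4.
W = -3E + 6  [with E=-1]  = 9
C = 2E + W + 4  [with E=-1, W=9]  = 11
Y = 3X + 2C - 4  [with X=4, C=11]  = 30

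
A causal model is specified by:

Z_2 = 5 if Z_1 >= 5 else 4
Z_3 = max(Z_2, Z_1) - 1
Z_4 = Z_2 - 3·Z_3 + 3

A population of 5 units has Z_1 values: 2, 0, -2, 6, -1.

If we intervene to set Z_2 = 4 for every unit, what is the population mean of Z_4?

-3.2

Every unit gets Z_2=4 under the intervention. Z_4 values become -2, -2, -2, -8, -2; E[Z_4|do(Z_2=4)] = -3.2.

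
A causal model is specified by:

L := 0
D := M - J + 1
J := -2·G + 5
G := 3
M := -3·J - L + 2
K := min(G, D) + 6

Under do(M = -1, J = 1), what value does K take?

The joint intervention fixes M = -1, J = 1, removing each variable's own equation.
D = M - J + 1  [with M=-1, J=1]  = -1
K = min(G, D) + 6  [with G=3, D=-1]  = 5

5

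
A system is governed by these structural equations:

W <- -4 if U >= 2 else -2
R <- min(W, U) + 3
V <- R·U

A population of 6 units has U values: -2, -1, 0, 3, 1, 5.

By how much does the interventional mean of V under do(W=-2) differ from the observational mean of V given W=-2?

Under do(W=-2), W's equation is replaced by W=-2 for every unit. Per-unit V: -2, -1, 0, 3, 1, 5. Mean = 1.
E[V|W=-2] averages over only the 4 units with W=-2 (U = -2, -1, 0, 1): V = -2, -1, 0, 1, mean -0.5.
Difference = 1 − (-0.5) = 1.5.

1.5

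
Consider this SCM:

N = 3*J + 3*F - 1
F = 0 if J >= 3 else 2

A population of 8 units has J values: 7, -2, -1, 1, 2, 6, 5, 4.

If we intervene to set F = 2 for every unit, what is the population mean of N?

Every unit gets F=2 under the intervention. N values become 26, -1, 2, 8, 11, 23, 20, 17; E[N|do(F=2)] = 13.25.

13.25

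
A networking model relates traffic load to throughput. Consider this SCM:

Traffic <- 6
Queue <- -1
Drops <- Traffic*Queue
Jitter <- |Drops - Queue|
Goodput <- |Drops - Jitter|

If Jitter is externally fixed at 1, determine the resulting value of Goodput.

Intervening sets Jitter = 1 and removes its equation (Jitter <- |Drops - Queue|).
Drops = Traffic*Queue  [with Traffic=6, Queue=-1]  = -6
Goodput = |Drops - Jitter|  [with Drops=-6, Jitter=1]  = 7

7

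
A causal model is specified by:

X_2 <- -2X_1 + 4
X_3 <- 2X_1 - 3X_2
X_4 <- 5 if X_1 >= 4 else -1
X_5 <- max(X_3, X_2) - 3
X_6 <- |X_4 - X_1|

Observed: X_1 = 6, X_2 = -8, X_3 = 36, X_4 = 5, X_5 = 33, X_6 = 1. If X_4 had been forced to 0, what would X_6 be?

6

Under do(X_4=0), the mechanism X_4 <- 5 if X_1 >= 4 else -1 is discarded; X_4 is fixed at 0.
X_6 = |X_4 - X_1|  [with X_4=0, X_1=6]  = 6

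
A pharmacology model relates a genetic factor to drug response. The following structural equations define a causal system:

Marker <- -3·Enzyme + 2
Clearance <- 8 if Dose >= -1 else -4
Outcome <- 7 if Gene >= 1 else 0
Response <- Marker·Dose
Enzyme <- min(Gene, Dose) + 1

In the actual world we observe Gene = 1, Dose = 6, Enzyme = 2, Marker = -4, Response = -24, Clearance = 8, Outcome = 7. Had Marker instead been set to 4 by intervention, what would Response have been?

24

Intervening sets Marker = 4 and removes its equation (Marker <- -3·Enzyme + 2).
Response = Marker·Dose  [with Marker=4, Dose=6]  = 24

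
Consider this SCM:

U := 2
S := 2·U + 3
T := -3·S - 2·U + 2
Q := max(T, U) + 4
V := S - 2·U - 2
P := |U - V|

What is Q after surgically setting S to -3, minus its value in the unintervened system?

Under do(S=-3), the mechanism S := 2·U + 3 is discarded; S is fixed at -3.
T = -3·S - 2·U + 2  [with S=-3, U=2]  = 7
Q = max(T, U) + 4  [with T=7, U=2]  = 11
Without intervention: S = 2·U + 3  [with U=2]  = 7; T = -3·S - 2·U + 2  [with S=7, U=2]  = -23; Q = max(T, U) + 4  [with T=-23, U=2]  = 6.
Change = 11 − 6 = 5.

5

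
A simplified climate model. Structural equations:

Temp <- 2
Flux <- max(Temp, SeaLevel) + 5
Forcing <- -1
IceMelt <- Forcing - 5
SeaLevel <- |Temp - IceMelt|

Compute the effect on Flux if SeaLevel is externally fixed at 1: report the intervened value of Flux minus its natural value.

-6

Intervening sets SeaLevel = 1 and removes its equation (SeaLevel <- |Temp - IceMelt|).
Flux = max(Temp, SeaLevel) + 5  [with Temp=2, SeaLevel=1]  = 7
Without intervention: IceMelt = Forcing - 5  [with Forcing=-1]  = -6; SeaLevel = |Temp - IceMelt|  [with Temp=2, IceMelt=-6]  = 8; Flux = max(Temp, SeaLevel) + 5  [with Temp=2, SeaLevel=8]  = 13.
Change = 7 − 13 = -6.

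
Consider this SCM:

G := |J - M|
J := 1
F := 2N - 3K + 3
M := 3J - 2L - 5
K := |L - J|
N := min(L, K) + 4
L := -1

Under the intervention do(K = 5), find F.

do(K=5) replaces the equation K := |L - J| with the constant K = 5.
N = min(L, K) + 4  [with L=-1, K=5]  = 3
F = 2N - 3K + 3  [with N=3, K=5]  = -6

-6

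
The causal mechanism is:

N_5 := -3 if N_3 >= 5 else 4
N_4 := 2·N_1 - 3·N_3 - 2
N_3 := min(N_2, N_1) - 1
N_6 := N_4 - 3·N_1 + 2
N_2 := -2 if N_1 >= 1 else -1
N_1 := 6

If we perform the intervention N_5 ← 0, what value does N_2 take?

Under do(N_5=0), the mechanism N_5 := -3 if N_3 >= 5 else 4 is discarded; N_5 is fixed at 0.
No directed path runs from N_5 to N_2, so N_2 keeps its natural value.
N_2 = -2 if N_1 >= 1 else -1  [with N_1=6]  = -2

-2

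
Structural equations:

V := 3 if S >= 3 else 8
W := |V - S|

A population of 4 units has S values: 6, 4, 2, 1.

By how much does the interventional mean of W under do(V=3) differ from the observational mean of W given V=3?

Every unit gets V=3 under the intervention. W values become 3, 1, 1, 2; E[W|do(V=3)] = 1.75.
E[W|V=3] averages over only the 2 units with V=3 (S = 6, 4): W = 3, 1, mean 2.
Difference = 1.75 − 2 = -0.25.

-0.25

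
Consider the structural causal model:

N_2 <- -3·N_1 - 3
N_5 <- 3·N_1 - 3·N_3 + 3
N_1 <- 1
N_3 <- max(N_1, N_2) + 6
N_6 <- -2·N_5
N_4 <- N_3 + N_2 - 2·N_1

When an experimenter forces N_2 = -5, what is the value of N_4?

Under do(N_2=-5), the mechanism N_2 <- -3·N_1 - 3 is discarded; N_2 is fixed at -5.
N_3 = max(N_1, N_2) + 6  [with N_1=1, N_2=-5]  = 7
N_4 = N_3 + N_2 - 2·N_1  [with N_3=7, N_2=-5, N_1=1]  = 0

0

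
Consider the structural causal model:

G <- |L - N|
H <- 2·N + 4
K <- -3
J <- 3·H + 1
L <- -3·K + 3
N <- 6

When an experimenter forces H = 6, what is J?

The intervention breaks the incoming arrows to H: H <- 2·N + 4 no longer applies, and H = 6.
J = 3·H + 1  [with H=6]  = 19

19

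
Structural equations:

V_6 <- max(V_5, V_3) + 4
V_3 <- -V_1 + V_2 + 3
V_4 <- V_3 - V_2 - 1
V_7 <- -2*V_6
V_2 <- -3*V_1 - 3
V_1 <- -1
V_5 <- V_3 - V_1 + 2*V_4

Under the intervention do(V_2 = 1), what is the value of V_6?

Under do(V_2=1), the mechanism V_2 <- -3*V_1 - 3 is discarded; V_2 is fixed at 1.
V_3 = -V_1 + V_2 + 3  [with V_1=-1, V_2=1]  = 5
V_4 = V_3 - V_2 - 1  [with V_3=5, V_2=1]  = 3
V_5 = V_3 - V_1 + 2*V_4  [with V_3=5, V_1=-1, V_4=3]  = 12
V_6 = max(V_5, V_3) + 4  [with V_5=12, V_3=5]  = 16

16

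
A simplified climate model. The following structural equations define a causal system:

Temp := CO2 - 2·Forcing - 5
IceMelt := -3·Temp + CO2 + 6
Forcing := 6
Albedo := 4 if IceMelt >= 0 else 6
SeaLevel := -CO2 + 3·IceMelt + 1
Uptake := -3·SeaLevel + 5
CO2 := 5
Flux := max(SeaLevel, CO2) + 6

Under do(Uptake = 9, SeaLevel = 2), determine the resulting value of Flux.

11

Setting Uptake = 9, SeaLevel = 2 by intervention discards those variables' equations.
Flux = max(SeaLevel, CO2) + 6  [with SeaLevel=2, CO2=5]  = 11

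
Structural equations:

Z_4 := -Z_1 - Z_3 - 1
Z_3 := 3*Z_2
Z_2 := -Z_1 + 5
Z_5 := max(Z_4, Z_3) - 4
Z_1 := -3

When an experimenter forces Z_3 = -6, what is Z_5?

4

do(Z_3=-6) replaces the equation Z_3 := 3*Z_2 with the constant Z_3 = -6.
Z_4 = -Z_1 - Z_3 - 1  [with Z_1=-3, Z_3=-6]  = 8
Z_5 = max(Z_4, Z_3) - 4  [with Z_4=8, Z_3=-6]  = 4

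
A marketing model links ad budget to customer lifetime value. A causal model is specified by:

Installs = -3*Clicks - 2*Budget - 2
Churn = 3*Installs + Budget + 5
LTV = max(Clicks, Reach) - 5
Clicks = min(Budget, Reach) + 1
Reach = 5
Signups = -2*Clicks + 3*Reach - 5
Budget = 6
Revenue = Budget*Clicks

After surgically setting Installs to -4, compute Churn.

Under do(Installs=-4), the mechanism Installs = -3*Clicks - 2*Budget - 2 is discarded; Installs is fixed at -4.
Churn = 3*Installs + Budget + 5  [with Installs=-4, Budget=6]  = -1

-1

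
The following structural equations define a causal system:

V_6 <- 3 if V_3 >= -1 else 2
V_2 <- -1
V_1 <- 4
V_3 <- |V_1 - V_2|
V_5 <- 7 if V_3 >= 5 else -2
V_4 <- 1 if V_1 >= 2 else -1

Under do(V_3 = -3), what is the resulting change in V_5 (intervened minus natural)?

-9

do(V_3=-3) replaces the equation V_3 <- |V_1 - V_2| with the constant V_3 = -3.
V_5 = 7 if V_3 >= 5 else -2  [with V_3=-3]  = -2
Without intervention: V_3 = |V_1 - V_2|  [with V_1=4, V_2=-1]  = 5; V_5 = 7 if V_3 >= 5 else -2  [with V_3=5]  = 7.
Change = -2 − 7 = -9.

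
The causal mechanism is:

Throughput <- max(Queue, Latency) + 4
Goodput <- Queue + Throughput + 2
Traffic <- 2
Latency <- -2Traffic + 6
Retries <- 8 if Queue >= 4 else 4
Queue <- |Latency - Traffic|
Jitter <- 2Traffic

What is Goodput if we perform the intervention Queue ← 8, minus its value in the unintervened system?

14

The intervention breaks the incoming arrows to Queue: Queue <- |Latency - Traffic| no longer applies, and Queue = 8.
Latency = -2Traffic + 6  [with Traffic=2]  = 2
Throughput = max(Queue, Latency) + 4  [with Queue=8, Latency=2]  = 12
Goodput = Queue + Throughput + 2  [with Queue=8, Throughput=12]  = 22
Without intervention: Latency = -2Traffic + 6  [with Traffic=2]  = 2; Queue = |Latency - Traffic|  [with Latency=2, Traffic=2]  = 0; Throughput = max(Queue, Latency) + 4  [with Queue=0, Latency=2]  = 6; Goodput = Queue + Throughput + 2  [with Queue=0, Throughput=6]  = 8.
Change = 22 − 8 = 14.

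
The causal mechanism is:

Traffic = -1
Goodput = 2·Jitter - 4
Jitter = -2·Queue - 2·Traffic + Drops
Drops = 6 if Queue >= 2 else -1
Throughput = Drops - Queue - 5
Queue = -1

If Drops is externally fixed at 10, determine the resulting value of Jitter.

The intervention breaks the incoming arrows to Drops: Drops = 6 if Queue >= 2 else -1 no longer applies, and Drops = 10.
Jitter = -2·Queue - 2·Traffic + Drops  [with Queue=-1, Traffic=-1, Drops=10]  = 14

14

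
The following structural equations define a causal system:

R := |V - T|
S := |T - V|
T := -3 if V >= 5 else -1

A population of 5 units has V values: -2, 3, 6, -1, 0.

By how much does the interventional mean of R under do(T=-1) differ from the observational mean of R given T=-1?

The intervention sets T=-1 in all 5 units regardless of V. Recomputing R per unit gives 1, 4, 7, 0, 1; average 2.6.
Observing T=-1 restricts to units where T's equation naturally yields -1: V ∈ {-2, 3, -1, 0}. In that subpopulation R = 1, 4, 0, 1, mean 1.5.
Difference = 2.6 − 1.5 = 1.1.

1.1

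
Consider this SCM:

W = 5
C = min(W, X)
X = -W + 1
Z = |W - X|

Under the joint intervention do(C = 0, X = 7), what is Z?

2

The joint intervention fixes C = 0, X = 7, removing each variable's own equation.
Z = |W - X|  [with W=5, X=7]  = 2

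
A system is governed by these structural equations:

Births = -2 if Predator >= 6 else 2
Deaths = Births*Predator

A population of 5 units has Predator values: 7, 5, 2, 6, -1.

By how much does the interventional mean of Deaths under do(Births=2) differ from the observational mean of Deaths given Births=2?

3.6

The intervention sets Births=2 in all 5 units regardless of Predator. Recomputing Deaths per unit gives 14, 10, 4, 12, -2; average 7.6.
Observing Births=2 restricts to units where Births's equation naturally yields 2: Predator ∈ {5, 2, -1}. In that subpopulation Deaths = 10, 4, -2, mean 4.
Difference = 7.6 − 4 = 3.6.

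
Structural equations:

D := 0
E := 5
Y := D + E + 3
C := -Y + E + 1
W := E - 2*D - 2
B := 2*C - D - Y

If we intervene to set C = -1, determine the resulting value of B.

Under do(C=-1), the mechanism C := -Y + E + 1 is discarded; C is fixed at -1.
Y = D + E + 3  [with D=0, E=5]  = 8
B = 2*C - D - Y  [with C=-1, D=0, Y=8]  = -10

-10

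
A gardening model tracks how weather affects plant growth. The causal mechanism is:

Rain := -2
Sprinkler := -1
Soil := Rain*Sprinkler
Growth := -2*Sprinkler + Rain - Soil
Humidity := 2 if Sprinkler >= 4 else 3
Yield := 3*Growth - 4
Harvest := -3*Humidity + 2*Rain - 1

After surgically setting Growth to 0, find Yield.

-4

Under do(Growth=0), the mechanism Growth := -2*Sprinkler + Rain - Soil is discarded; Growth is fixed at 0.
Yield = 3*Growth - 4  [with Growth=0]  = -4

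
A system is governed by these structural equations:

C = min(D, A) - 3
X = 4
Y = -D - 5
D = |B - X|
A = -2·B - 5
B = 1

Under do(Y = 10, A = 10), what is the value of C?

0

Under do(Y = 10, A = 10), each intervened variable's structural equation is replaced by its fixed value.
D = |B - X|  [with B=1, X=4]  = 3
C = min(D, A) - 3  [with D=3, A=10]  = 0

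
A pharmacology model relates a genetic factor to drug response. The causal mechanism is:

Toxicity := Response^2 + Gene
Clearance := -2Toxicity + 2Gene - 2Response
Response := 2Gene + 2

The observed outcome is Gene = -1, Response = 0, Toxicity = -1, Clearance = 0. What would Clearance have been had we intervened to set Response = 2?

-12

Under do(Response=2), the mechanism Response := 2Gene + 2 is discarded; Response is fixed at 2.
Toxicity = Response^2 + Gene  [with Response=2, Gene=-1]  = 3
Clearance = -2Toxicity + 2Gene - 2Response  [with Toxicity=3, Gene=-1, Response=2]  = -12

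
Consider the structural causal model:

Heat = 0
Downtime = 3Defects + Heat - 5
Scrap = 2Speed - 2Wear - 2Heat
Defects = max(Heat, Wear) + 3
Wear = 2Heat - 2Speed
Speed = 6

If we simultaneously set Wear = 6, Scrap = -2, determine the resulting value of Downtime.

Setting Wear = 6, Scrap = -2 by intervention discards those variables' equations.
Defects = max(Heat, Wear) + 3  [with Heat=0, Wear=6]  = 9
Downtime = 3Defects + Heat - 5  [with Defects=9, Heat=0]  = 22

22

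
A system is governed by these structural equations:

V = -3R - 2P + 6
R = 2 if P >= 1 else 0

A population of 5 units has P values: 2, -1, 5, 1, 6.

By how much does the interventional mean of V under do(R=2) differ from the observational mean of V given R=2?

do(R=2) breaks R's dependence on P. With R=2 fixed, V across the units is -4, 2, -10, -2, -12, mean -5.2.
E[V|R=2] averages over only the 4 units with R=2 (P = 2, 5, 1, 6): V = -4, -10, -2, -12, mean -7.
Difference = -5.2 − (-7) = 1.8.

1.8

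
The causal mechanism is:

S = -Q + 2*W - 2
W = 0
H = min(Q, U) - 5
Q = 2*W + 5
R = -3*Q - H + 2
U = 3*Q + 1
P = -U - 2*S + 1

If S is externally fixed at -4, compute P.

-7

Intervening sets S = -4 and removes its equation (S = -Q + 2*W - 2).
Q = 2*W + 5  [with W=0]  = 5
U = 3*Q + 1  [with Q=5]  = 16
P = -U - 2*S + 1  [with U=16, S=-4]  = -7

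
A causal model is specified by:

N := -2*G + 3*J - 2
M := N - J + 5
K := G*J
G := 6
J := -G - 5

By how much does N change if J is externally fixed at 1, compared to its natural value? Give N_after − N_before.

36

The intervention breaks the incoming arrows to J: J := -G - 5 no longer applies, and J = 1.
N = -2*G + 3*J - 2  [with G=6, J=1]  = -11
Without intervention: J = -G - 5  [with G=6]  = -11; N = -2*G + 3*J - 2  [with G=6, J=-11]  = -47.
Change = -11 − (-47) = 36.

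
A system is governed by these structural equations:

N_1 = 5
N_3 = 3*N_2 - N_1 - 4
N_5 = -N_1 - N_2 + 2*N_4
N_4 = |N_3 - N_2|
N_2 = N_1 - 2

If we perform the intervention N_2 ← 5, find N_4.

Under do(N_2=5), the mechanism N_2 = N_1 - 2 is discarded; N_2 is fixed at 5.
N_3 = 3*N_2 - N_1 - 4  [with N_2=5, N_1=5]  = 6
N_4 = |N_3 - N_2|  [with N_3=6, N_2=5]  = 1

1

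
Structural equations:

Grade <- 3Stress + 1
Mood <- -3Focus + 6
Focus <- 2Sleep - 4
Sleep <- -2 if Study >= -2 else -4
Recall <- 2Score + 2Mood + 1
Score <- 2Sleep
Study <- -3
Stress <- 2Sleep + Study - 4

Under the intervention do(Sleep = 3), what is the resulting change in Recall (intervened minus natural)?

Under do(Sleep=3), the mechanism Sleep <- -2 if Study >= -2 else -4 is discarded; Sleep is fixed at 3.
Focus = 2Sleep - 4  [with Sleep=3]  = 2
Score = 2Sleep  [with Sleep=3]  = 6
Mood = -3Focus + 6  [with Focus=2]  = 0
Recall = 2Score + 2Mood + 1  [with Score=6, Mood=0]  = 13
Without intervention: Sleep = -2 if Study >= -2 else -4  [with Study=-3]  = -4; Focus = 2Sleep - 4  [with Sleep=-4]  = -12; Score = 2Sleep  [with Sleep=-4]  = -8; Mood = -3Focus + 6  [with Focus=-12]  = 42; Recall = 2Score + 2Mood + 1  [with Score=-8, Mood=42]  = 69.
Change = 13 − 69 = -56.

-56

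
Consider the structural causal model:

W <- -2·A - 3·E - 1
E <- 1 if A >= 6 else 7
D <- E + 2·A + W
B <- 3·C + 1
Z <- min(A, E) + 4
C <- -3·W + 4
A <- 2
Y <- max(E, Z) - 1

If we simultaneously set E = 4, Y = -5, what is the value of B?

166

Setting E = 4, Y = -5 by intervention discards those variables' equations.
W = -2·A - 3·E - 1  [with A=2, E=4]  = -17
C = -3·W + 4  [with W=-17]  = 55
B = 3·C + 1  [with C=55]  = 166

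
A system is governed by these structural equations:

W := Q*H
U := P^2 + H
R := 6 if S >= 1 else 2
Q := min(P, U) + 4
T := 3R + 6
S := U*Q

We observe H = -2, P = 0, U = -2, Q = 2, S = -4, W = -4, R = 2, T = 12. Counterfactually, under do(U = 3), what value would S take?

do(U=3) replaces the equation U := P^2 + H with the constant U = 3.
Q = min(P, U) + 4  [with P=0, U=3]  = 4
S = U*Q  [with U=3, Q=4]  = 12

12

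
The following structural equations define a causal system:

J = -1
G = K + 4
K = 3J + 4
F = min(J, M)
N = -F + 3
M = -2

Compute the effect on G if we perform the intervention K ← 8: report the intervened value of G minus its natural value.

7

The intervention breaks the incoming arrows to K: K = 3J + 4 no longer applies, and K = 8.
G = K + 4  [with K=8]  = 12
Without intervention: K = 3J + 4  [with J=-1]  = 1; G = K + 4  [with K=1]  = 5.
Change = 12 − 5 = 7.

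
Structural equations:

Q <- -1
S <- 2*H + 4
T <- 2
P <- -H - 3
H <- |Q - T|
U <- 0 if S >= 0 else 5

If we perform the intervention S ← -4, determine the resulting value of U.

5

Intervening sets S = -4 and removes its equation (S <- 2*H + 4).
U = 0 if S >= 0 else 5  [with S=-4]  = 5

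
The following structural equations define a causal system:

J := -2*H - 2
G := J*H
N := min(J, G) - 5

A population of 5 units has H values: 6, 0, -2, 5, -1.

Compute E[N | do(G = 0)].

Under do(G=0), G's equation is replaced by G=0 for every unit. Per-unit N: -19, -7, -5, -17, -5. Mean = -10.6.

-10.6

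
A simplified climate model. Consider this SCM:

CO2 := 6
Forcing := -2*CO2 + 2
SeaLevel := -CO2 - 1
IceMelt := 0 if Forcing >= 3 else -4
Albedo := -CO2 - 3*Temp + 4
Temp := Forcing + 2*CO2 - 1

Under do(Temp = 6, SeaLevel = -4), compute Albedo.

The joint intervention fixes Temp = 6, SeaLevel = -4, removing each variable's own equation.
Albedo = -CO2 - 3*Temp + 4  [with CO2=6, Temp=6]  = -20

-20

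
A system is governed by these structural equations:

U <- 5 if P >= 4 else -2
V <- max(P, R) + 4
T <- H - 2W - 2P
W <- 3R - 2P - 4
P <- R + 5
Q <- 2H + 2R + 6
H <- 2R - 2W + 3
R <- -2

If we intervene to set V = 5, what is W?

-16

Under do(V=5), the mechanism V <- max(P, R) + 4 is discarded; V is fixed at 5.
Since W is not a descendant of the intervened variable, it is unaffected.
P = R + 5  [with R=-2]  = 3
W = 3R - 2P - 4  [with R=-2, P=3]  = -16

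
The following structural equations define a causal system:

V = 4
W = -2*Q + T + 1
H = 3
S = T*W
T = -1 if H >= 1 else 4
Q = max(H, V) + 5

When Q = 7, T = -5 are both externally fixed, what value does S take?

90

Setting Q = 7, T = -5 by intervention discards those variables' equations.
W = -2*Q + T + 1  [with Q=7, T=-5]  = -18
S = T*W  [with T=-5, W=-18]  = 90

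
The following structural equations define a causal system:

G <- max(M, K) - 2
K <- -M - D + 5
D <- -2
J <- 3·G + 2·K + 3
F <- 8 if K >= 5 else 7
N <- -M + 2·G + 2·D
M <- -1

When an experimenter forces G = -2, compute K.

8

Under do(G=-2), the mechanism G <- max(M, K) - 2 is discarded; G is fixed at -2.
Since K is not a descendant of the intervened variable, it is unaffected.
K = -M - D + 5  [with M=-1, D=-2]  = 8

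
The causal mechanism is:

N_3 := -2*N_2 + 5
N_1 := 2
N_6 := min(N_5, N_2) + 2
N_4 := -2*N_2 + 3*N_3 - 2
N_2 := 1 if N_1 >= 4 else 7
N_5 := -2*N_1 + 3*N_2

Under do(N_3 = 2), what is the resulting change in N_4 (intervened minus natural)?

The intervention breaks the incoming arrows to N_3: N_3 := -2*N_2 + 5 no longer applies, and N_3 = 2.
N_2 = 1 if N_1 >= 4 else 7  [with N_1=2]  = 7
N_4 = -2*N_2 + 3*N_3 - 2  [with N_2=7, N_3=2]  = -10
Without intervention: N_2 = 1 if N_1 >= 4 else 7  [with N_1=2]  = 7; N_3 = -2*N_2 + 5  [with N_2=7]  = -9; N_4 = -2*N_2 + 3*N_3 - 2  [with N_2=7, N_3=-9]  = -43.
Change = -10 − (-43) = 33.

33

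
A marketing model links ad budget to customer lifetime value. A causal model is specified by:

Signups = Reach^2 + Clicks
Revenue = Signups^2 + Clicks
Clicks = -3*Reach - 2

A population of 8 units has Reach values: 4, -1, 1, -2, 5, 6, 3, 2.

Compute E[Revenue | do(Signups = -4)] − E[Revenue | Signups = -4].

-2.25

The intervention sets Signups=-4 in all 8 units regardless of Reach. Recomputing Revenue per unit gives 2, 17, 11, 20, -1, -4, 5, 8; average 7.25.
Conditioning on Signups=-4 selects the 2 unit(s) with Reach ∈ {1, 2}. Their Revenue values: 11, 8. Mean = 9.5.
Difference = 7.25 − 9.5 = -2.25.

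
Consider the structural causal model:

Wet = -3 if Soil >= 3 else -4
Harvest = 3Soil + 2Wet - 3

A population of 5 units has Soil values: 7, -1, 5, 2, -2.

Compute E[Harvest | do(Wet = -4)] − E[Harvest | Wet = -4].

do(Wet=-4) breaks Wet's dependence on Soil. With Wet=-4 fixed, Harvest across the units is 10, -14, 4, -5, -17, mean -4.4.
Observing Wet=-4 restricts to units where Wet's equation naturally yields -4: Soil ∈ {-1, 2, -2}. In that subpopulation Harvest = -14, -5, -17, mean -12.
Difference = -4.4 − (-12) = 7.6.

7.6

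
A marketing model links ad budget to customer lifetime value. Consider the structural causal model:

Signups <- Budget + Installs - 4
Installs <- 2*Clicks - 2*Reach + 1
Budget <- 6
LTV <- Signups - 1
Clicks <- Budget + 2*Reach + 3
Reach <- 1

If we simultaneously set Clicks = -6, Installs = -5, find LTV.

Setting Clicks = -6, Installs = -5 by intervention discards those variables' equations.
Signups = Budget + Installs - 4  [with Budget=6, Installs=-5]  = -3
LTV = Signups - 1  [with Signups=-3]  = -4

-4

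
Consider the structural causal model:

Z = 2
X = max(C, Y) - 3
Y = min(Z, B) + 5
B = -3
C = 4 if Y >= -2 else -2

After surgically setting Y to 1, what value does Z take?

Under do(Y=1), the mechanism Y = min(Z, B) + 5 is discarded; Y is fixed at 1.
Z is not downstream of the intervention, so its value is determined by the original equations.

2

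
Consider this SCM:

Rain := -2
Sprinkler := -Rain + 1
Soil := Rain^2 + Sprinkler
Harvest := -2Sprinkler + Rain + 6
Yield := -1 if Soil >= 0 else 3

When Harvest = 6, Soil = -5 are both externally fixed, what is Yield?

3

Under do(Harvest = 6, Soil = -5), each intervened variable's structural equation is replaced by its fixed value.
Yield = -1 if Soil >= 0 else 3  [with Soil=-5]  = 3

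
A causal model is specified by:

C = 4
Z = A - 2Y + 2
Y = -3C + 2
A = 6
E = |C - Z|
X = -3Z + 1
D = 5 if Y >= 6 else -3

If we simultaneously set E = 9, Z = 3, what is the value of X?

Setting E = 9, Z = 3 by intervention discards those variables' equations.
X = -3Z + 1  [with Z=3]  = -8

-8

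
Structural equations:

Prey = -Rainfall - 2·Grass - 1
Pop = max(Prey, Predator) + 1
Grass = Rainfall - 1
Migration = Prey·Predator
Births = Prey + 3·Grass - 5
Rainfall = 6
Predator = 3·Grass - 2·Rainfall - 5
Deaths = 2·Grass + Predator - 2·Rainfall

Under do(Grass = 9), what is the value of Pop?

do(Grass=9) replaces the equation Grass = Rainfall - 1 with the constant Grass = 9.
Prey = -Rainfall - 2·Grass - 1  [with Rainfall=6, Grass=9]  = -25
Predator = 3·Grass - 2·Rainfall - 5  [with Grass=9, Rainfall=6]  = 10
Pop = max(Prey, Predator) + 1  [with Prey=-25, Predator=10]  = 11

11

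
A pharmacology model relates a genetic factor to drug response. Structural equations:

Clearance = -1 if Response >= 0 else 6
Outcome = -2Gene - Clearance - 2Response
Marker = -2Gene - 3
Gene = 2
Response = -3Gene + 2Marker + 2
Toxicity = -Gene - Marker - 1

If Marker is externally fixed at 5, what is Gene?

2

Under do(Marker=5), the mechanism Marker = -2Gene - 3 is discarded; Marker is fixed at 5.
Gene is not downstream of the intervention, so its value is determined by the original equations.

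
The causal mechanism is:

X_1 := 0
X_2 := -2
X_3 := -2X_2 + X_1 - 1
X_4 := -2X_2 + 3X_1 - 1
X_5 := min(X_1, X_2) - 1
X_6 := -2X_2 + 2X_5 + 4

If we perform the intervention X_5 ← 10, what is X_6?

28

The intervention breaks the incoming arrows to X_5: X_5 := min(X_1, X_2) - 1 no longer applies, and X_5 = 10.
X_6 = -2X_2 + 2X_5 + 4  [with X_2=-2, X_5=10]  = 28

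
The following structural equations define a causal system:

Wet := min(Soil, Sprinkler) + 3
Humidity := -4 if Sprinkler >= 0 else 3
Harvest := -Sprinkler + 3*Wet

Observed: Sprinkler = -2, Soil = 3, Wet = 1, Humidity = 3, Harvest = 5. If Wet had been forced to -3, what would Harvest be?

-7

do(Wet=-3) replaces the equation Wet := min(Soil, Sprinkler) + 3 with the constant Wet = -3.
Harvest = -Sprinkler + 3*Wet  [with Sprinkler=-2, Wet=-3]  = -7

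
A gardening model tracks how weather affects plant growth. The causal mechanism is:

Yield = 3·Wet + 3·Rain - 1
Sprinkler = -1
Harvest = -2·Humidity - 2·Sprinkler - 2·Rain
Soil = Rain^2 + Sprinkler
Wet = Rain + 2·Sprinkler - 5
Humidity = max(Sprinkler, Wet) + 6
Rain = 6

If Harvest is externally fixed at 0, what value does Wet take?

-1

Under do(Harvest=0), the mechanism Harvest = -2·Humidity - 2·Sprinkler - 2·Rain is discarded; Harvest is fixed at 0.
Since Wet is not a descendant of the intervened variable, it is unaffected.
Wet = Rain + 2·Sprinkler - 5  [with Rain=6, Sprinkler=-1]  = -1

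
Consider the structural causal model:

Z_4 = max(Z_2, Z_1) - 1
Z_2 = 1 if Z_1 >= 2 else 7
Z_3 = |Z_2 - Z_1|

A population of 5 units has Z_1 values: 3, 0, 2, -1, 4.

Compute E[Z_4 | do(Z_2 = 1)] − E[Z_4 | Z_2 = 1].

do(Z_2=1) breaks Z_2's dependence on Z_1. With Z_2=1 fixed, Z_4 across the units is 2, 0, 1, 0, 3, mean 1.2.
E[Z_4|Z_2=1] averages over only the 3 units with Z_2=1 (Z_1 = 3, 2, 4): Z_4 = 2, 1, 3, mean 2.
Difference = 1.2 − 2 = -0.8.

-0.8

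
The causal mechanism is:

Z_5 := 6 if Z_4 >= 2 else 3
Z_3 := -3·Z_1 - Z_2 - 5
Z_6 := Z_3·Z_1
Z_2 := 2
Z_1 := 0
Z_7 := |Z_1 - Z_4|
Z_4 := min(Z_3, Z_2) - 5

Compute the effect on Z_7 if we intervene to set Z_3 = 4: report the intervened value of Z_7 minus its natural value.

The intervention breaks the incoming arrows to Z_3: Z_3 := -3·Z_1 - Z_2 - 5 no longer applies, and Z_3 = 4.
Z_4 = min(Z_3, Z_2) - 5  [with Z_3=4, Z_2=2]  = -3
Z_7 = |Z_1 - Z_4|  [with Z_1=0, Z_4=-3]  = 3
Without intervention: Z_3 = -3·Z_1 - Z_2 - 5  [with Z_1=0, Z_2=2]  = -7; Z_4 = min(Z_3, Z_2) - 5  [with Z_3=-7, Z_2=2]  = -12; Z_7 = |Z_1 - Z_4|  [with Z_1=0, Z_4=-12]  = 12.
Change = 3 − 12 = -9.

-9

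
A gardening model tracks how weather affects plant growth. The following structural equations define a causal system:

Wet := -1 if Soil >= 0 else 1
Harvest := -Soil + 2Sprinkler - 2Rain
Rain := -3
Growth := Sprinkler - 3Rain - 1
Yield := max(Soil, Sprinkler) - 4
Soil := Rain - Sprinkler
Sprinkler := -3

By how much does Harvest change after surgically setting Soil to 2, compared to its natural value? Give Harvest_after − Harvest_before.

The intervention breaks the incoming arrows to Soil: Soil := Rain - Sprinkler no longer applies, and Soil = 2.
Harvest = -Soil + 2Sprinkler - 2Rain  [with Soil=2, Sprinkler=-3, Rain=-3]  = -2
Without intervention: Soil = Rain - Sprinkler  [with Rain=-3, Sprinkler=-3]  = 0; Harvest = -Soil + 2Sprinkler - 2Rain  [with Soil=0, Sprinkler=-3, Rain=-3]  = 0.
Change = -2 − 0 = -2.

-2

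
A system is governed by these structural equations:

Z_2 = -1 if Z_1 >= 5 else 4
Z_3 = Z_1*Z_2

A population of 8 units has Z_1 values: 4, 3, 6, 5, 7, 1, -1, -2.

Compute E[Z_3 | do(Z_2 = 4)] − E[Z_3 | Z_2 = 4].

7.5

do(Z_2=4) breaks Z_2's dependence on Z_1. With Z_2=4 fixed, Z_3 across the units is 16, 12, 24, 20, 28, 4, -4, -8, mean 11.5.
Conditioning on Z_2=4 selects the 5 unit(s) with Z_1 ∈ {4, 3, 1, -1, -2}. Their Z_3 values: 16, 12, 4, -4, -8. Mean = 4.
Difference = 11.5 − 4 = 7.5.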